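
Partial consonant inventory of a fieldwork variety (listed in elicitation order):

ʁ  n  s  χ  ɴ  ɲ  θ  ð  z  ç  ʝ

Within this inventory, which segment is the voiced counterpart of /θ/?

/ð/

/θ/ is a voiceless dental fricative.
The voiced counterpart is a voiced dental fricative — in this inventory, /ð/.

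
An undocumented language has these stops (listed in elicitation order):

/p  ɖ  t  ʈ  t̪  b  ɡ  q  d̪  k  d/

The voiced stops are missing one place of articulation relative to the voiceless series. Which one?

place of articulation  voiceless  voiced  
bilabial          p         b       
dental            t̪        d̪      
alveolar          t         d       
retroflex         ʈ         ɖ       
velar             k         ɡ       
uvular            q         —       
Every place of articulation has a voiced member except uvular, where /ɢ/ would be expected.

uvular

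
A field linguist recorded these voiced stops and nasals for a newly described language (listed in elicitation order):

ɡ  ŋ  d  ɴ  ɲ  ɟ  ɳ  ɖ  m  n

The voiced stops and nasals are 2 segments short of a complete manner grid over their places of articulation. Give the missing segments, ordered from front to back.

/b/, /ɢ/

Oral stop: /d/ (alveolar), /ɖ/ (retroflex), /ɟ/ (palatal), /ɡ/ (velar).
Nasal: /m/ (bilabial), /n/ (alveolar), /ɳ/ (retroflex), /ɲ/ (palatal), /ŋ/ (velar), /ɴ/ (uvular).
Gaps, from front to back: bilabial lacks oral stop (/b/); uvular lacks oral stop (/ɢ/).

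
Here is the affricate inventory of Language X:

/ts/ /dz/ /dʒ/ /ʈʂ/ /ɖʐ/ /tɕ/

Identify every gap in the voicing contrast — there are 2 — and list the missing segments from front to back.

alveolar: voiceless /ts/, voiced /dz/.
postalveolar: voiceless —, voiced /dʒ/.
retroflex: voiceless /ʈʂ/, voiced /ɖʐ/.
alveolo-palatal: voiceless /tɕ/, voiced —.
Gaps, from front to back: postalveolar lacks voiceless (/tʃ/); alveolo-palatal lacks voiced (/dʑ/).

/tʃ/, /dʑ/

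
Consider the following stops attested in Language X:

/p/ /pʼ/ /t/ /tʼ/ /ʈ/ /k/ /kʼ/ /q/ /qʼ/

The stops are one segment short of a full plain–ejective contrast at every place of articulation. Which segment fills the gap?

bilabial: plain /p/, ejective /pʼ/.
alveolar: plain /t/, ejective /tʼ/.
retroflex: plain /ʈ/, ejective —.
velar: plain /k/, ejective /kʼ/.
uvular: plain /q/, ejective /qʼ/.
The retroflex row has no ejective member, so the gap is the ejective retroflex stop /ʈʼ/.

/ʈʼ/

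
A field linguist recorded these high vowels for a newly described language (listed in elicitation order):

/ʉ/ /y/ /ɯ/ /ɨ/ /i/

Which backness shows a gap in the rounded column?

back

Unrounded: /i/ (front), /ɨ/ (central), /ɯ/ (back).
Rounded: /y/ (front), /ʉ/ (central).
Every backness has a rounded member except back, where /u/ would be expected.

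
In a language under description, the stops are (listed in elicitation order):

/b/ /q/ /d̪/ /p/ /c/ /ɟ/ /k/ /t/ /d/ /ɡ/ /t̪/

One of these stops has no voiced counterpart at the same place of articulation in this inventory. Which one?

/q/

Bilabial: /p/ ~ /b/
Dental: /t̪/ ~ /d̪/
Alveolar: /t/ ~ /d/
Palatal: /c/ ~ /ɟ/
Velar: /k/ ~ /ɡ/
Uvular: only /q/ (voiceless); no voiced partner.
So /q/ is the unpaired segment.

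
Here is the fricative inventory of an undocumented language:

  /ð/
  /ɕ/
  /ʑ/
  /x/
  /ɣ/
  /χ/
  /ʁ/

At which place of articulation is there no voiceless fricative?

Voiceless: /ɕ/ (alveolo-palatal), /x/ (velar), /χ/ (uvular).
Voiced: /ð/ (dental), /ʑ/ (alveolo-palatal), /ɣ/ (velar), /ʁ/ (uvular).
Every place of articulation has a voiceless member except dental, where /θ/ would be expected.

dental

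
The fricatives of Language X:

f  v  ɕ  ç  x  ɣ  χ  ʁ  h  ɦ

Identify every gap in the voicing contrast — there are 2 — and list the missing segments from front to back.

/ʑ/, /ʝ/

labiodental: voiceless /f/, voiced /v/.
alveolo-palatal: voiceless /ɕ/, voiced —.
palatal: voiceless /ç/, voiced —.
velar: voiceless /x/, voiced /ɣ/.
uvular: voiceless /χ/, voiced /ʁ/.
glottal: voiceless /h/, voiced /ɦ/.
Gaps, from front to back: alveolo-palatal lacks voiced (/ʑ/); palatal lacks voiced (/ʝ/).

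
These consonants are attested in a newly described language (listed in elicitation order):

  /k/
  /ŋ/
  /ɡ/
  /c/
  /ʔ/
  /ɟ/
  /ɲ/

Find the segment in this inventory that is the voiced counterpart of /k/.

/k/ is a voiceless velar stop.
The voiced counterpart is a voiced velar stop — in this inventory, /ɡ/.

/ɡ/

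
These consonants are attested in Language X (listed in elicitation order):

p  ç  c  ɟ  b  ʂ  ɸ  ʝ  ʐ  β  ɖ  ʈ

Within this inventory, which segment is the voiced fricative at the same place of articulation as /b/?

/b/ is a voiced bilabial stop.
The voiced fricative at the same place is a voiced bilabial fricative — in this inventory, /β/.

/β/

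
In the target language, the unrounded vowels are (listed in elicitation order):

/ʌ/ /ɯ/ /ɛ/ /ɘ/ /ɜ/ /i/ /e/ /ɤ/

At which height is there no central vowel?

high

high: front /i/, central —, back /ɯ/.
high-mid: front /e/, central /ɘ/, back /ɤ/.
low-mid: front /ɛ/, central /ɜ/, back /ʌ/.
Every height has a central member except high, where /ɨ/ would be expected.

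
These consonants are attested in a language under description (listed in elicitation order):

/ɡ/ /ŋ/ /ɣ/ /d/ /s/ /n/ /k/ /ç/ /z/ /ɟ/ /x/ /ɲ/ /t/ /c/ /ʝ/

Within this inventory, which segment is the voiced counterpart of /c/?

/c/ is a voiceless palatal stop.
The voiced counterpart is a voiced palatal stop — in this inventory, /ɟ/.

/ɟ/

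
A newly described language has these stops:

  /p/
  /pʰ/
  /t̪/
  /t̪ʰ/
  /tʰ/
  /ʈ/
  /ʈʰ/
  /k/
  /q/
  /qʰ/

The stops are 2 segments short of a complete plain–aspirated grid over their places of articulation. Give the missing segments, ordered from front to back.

bilabial: plain /p/, aspirated /pʰ/.
dental: plain /t̪/, aspirated /t̪ʰ/.
alveolar: plain —, aspirated /tʰ/.
retroflex: plain /ʈ/, aspirated /ʈʰ/.
velar: plain /k/, aspirated —.
uvular: plain /q/, aspirated /qʰ/.
Gaps, from front to back: alveolar lacks plain (/t/); velar lacks aspirated (/kʰ/).

/t/, /kʰ/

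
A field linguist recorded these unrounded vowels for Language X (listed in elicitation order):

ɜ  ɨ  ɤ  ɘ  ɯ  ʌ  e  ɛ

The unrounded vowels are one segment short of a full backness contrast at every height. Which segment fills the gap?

height            front     central   back    
high              —         ɨ         ɯ       
high-mid          e         ɘ         ɤ       
low-mid           ɛ         ɜ         ʌ       
The high row has no front member, so the gap is the high front unrounded vowel /i/.

/i/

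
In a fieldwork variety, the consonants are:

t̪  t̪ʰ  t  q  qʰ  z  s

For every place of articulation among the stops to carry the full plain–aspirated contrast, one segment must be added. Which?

place of articulation  plain     aspirated
dental            t̪        t̪ʰ     
alveolar          t         —       
uvular            q         qʰ      
The alveolar row has no aspirated member, so the gap is the aspirated alveolar stop /tʰ/.

/tʰ/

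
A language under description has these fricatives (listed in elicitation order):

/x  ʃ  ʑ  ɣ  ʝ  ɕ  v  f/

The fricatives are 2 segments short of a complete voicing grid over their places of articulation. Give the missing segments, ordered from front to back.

/ʒ/, /ç/

labiodental: voiceless /f/, voiced /v/.
postalveolar: voiceless /ʃ/, voiced —.
alveolo-palatal: voiceless /ɕ/, voiced /ʑ/.
palatal: voiceless —, voiced /ʝ/.
velar: voiceless /x/, voiced /ɣ/.
Gaps, from front to back: postalveolar lacks voiced (/ʒ/); palatal lacks voiceless (/ç/).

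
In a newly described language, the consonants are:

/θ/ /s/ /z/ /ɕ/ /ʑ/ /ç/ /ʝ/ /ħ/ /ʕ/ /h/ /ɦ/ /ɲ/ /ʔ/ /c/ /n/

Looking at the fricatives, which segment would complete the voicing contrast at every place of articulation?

place of articulation  voiceless  voiced  
dental            θ         —       
alveolar          s         z       
alveolo-palatal   ɕ         ʑ       
palatal           ç         ʝ       
pharyngeal        ħ         ʕ       
glottal           h         ɦ       
The dental row has no voiced member, so the gap is the voiced dental fricative /ð/.

/ð/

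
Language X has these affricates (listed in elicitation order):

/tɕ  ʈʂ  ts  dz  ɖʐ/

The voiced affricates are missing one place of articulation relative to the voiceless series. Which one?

alveolo-palatal

Voiceless: /ts/ (alveolar), /ʈʂ/ (retroflex), /tɕ/ (alveolo-palatal).
Voiced: /dz/ (alveolar), /ɖʐ/ (retroflex).
Every place of articulation has a voiced member except alveolo-palatal, where /dʑ/ would be expected.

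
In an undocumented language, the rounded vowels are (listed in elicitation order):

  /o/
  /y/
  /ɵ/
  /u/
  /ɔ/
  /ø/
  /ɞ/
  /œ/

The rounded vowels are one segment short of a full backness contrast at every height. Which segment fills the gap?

Front: /y/ (high), /ø/ (high-mid), /œ/ (low-mid).
Central: /ɵ/ (high-mid), /ɞ/ (low-mid).
Back: /u/ (high), /o/ (high-mid), /ɔ/ (low-mid).
The high row has no central member, so the gap is the high central rounded vowel /ʉ/.

/ʉ/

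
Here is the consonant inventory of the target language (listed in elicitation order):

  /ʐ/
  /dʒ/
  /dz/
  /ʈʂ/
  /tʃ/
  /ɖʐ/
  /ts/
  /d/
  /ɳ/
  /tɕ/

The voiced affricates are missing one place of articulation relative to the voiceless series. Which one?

alveolo-palatal

place of articulation  voiceless  voiced  
alveolar          ts        dz      
postalveolar      tʃ        dʒ      
retroflex         ʈʂ        ɖʐ      
alveolo-palatal   tɕ        —       
Every place of articulation has a voiced member except alveolo-palatal, where /dʑ/ would be expected.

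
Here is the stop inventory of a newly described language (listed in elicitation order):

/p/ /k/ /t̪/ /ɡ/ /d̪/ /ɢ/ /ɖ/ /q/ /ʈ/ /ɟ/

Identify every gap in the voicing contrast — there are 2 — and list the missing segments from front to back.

place of articulation  voiceless  voiced  
bilabial          p         —       
dental            t̪        d̪      
retroflex         ʈ         ɖ       
palatal           —         ɟ       
velar             k         ɡ       
uvular            q         ɢ       
Gaps, from front to back: bilabial lacks voiced (/b/); palatal lacks voiceless (/c/).

/b/, /c/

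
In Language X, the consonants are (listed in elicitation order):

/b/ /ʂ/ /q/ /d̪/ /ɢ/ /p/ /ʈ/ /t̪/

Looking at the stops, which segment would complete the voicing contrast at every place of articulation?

/ɖ/

Voiceless: /p/ (bilabial), /t̪/ (dental), /ʈ/ (retroflex), /q/ (uvular).
Voiced: /b/ (bilabial), /d̪/ (dental), /ɢ/ (uvular).
The retroflex row has no voiced member, so the gap is the voiced retroflex stop /ɖ/.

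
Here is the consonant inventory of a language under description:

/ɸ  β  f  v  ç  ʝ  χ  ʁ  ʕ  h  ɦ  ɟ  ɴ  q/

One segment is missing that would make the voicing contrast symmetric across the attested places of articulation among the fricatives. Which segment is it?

bilabial: voiceless /ɸ/, voiced /β/.
labiodental: voiceless /f/, voiced /v/.
palatal: voiceless /ç/, voiced /ʝ/.
uvular: voiceless /χ/, voiced /ʁ/.
pharyngeal: voiceless —, voiced /ʕ/.
glottal: voiceless /h/, voiced /ɦ/.
The pharyngeal row has no voiceless member, so the gap is the voiceless pharyngeal fricative /ħ/.

/ħ/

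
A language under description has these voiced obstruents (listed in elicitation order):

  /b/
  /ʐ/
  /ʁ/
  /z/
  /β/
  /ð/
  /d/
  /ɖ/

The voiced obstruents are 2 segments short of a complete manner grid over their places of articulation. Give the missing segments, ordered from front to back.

/d̪/, /ɢ/

place of articulation  stop      fricative
bilabial          b         β       
dental            —         ð       
alveolar          d         z       
retroflex         ɖ         ʐ       
uvular            —         ʁ       
Gaps, from front to back: dental lacks stop (/d̪/); uvular lacks stop (/ɢ/).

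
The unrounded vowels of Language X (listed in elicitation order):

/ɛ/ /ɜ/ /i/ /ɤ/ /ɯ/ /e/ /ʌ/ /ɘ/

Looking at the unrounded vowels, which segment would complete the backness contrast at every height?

Front: /i/ (high), /e/ (high-mid), /ɛ/ (low-mid).
Central: /ɘ/ (high-mid), /ɜ/ (low-mid).
Back: /ɯ/ (high), /ɤ/ (high-mid), /ʌ/ (low-mid).
The high row has no central member, so the gap is the high central unrounded vowel /ɨ/.

/ɨ/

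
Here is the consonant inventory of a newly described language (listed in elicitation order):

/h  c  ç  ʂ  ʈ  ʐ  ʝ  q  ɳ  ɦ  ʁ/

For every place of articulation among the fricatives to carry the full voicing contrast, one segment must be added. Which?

/χ/

Voiceless: /ʂ/ (retroflex), /ç/ (palatal), /h/ (glottal).
Voiced: /ʐ/ (retroflex), /ʝ/ (palatal), /ʁ/ (uvular), /ɦ/ (glottal).
The uvular row has no voiceless member, so the gap is the voiceless uvular fricative /χ/.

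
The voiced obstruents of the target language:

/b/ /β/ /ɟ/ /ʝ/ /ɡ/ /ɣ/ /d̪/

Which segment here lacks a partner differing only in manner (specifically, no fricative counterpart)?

/d̪/

Bilabial: /b/ ~ /β/
Palatal: /ɟ/ ~ /ʝ/
Velar: /ɡ/ ~ /ɣ/
Dental: only /d̪/ (stop); no fricative partner.
So /d̪/ is the unpaired segment.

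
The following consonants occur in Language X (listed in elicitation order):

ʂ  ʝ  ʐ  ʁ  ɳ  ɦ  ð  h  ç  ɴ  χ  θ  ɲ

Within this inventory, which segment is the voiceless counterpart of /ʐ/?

/ʐ/ is a voiced retroflex fricative.
The voiceless counterpart is a voiceless retroflex fricative — in this inventory, /ʂ/.

/ʂ/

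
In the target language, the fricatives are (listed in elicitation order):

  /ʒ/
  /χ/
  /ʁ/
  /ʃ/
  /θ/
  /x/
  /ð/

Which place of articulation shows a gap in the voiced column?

place of articulation  voiceless  voiced  
dental            θ         ð       
postalveolar      ʃ         ʒ       
velar             x         —       
uvular            χ         ʁ       
Every place of articulation has a voiced member except velar, where /ɣ/ would be expected.

velar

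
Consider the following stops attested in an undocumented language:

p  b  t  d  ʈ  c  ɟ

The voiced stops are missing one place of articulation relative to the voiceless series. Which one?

bilabial: voiceless /p/, voiced /b/.
alveolar: voiceless /t/, voiced /d/.
retroflex: voiceless /ʈ/, voiced —.
palatal: voiceless /c/, voiced /ɟ/.
Every place of articulation has a voiced member except retroflex, where /ɖ/ would be expected.

retroflex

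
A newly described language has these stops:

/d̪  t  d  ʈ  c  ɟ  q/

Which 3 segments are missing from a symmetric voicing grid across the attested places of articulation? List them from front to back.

/t̪/, /ɖ/, /ɢ/

place of articulation  voiceless  voiced  
dental            —         d̪      
alveolar          t         d       
retroflex         ʈ         —       
palatal           c         ɟ       
uvular            q         —       
Gaps, from front to back: dental lacks voiceless (/t̪/); retroflex lacks voiced (/ɖ/); uvular lacks voiced (/ɢ/).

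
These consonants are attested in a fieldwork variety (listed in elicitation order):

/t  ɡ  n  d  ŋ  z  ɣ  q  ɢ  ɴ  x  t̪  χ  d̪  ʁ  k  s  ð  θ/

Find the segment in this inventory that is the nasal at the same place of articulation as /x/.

/x/ is a voiceless velar fricative.
The nasal at the same place is a velar nasal — in this inventory, /ŋ/.

/ŋ/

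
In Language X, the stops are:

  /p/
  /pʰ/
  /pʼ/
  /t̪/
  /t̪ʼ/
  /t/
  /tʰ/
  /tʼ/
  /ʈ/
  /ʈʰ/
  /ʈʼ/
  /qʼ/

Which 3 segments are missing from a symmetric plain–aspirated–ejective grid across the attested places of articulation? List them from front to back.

Plain: /p/ (bilabial), /t̪/ (dental), /t/ (alveolar), /ʈ/ (retroflex).
Aspirated: /pʰ/ (bilabial), /tʰ/ (alveolar), /ʈʰ/ (retroflex).
Ejective: /pʼ/ (bilabial), /t̪ʼ/ (dental), /tʼ/ (alveolar), /ʈʼ/ (retroflex), /qʼ/ (uvular).
Gaps, from front to back: dental lacks aspirated (/t̪ʰ/); uvular lacks plain (/q/); uvular lacks aspirated (/qʰ/).

/t̪ʰ/, /q/, /qʰ/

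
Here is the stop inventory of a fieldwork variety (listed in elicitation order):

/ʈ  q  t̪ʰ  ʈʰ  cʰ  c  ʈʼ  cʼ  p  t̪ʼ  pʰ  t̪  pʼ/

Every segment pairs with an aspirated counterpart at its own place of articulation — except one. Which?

Bilabial: /p/ ~ /pʰ/ ~ /pʼ/
Dental: /t̪/ ~ /t̪ʰ/ ~ /t̪ʼ/
Retroflex: /ʈ/ ~ /ʈʰ/ ~ /ʈʼ/
Palatal: /c/ ~ /cʰ/ ~ /cʼ/
Uvular: only /q/ (plain); no aspirated partner.
So /q/ is the unpaired segment.

/q/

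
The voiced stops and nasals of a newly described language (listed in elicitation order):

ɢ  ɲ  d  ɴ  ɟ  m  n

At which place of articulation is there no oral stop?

bilabial

bilabial: oral stop —, nasal /m/.
alveolar: oral stop /d/, nasal /n/.
palatal: oral stop /ɟ/, nasal /ɲ/.
uvular: oral stop /ɢ/, nasal /ɴ/.
Every place of articulation has an oral stop member except bilabial, where /b/ would be expected.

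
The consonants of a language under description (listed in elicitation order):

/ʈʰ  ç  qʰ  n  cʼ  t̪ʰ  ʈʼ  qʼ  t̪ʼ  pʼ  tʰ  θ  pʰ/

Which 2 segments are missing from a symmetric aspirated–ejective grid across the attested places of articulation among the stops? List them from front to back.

/tʼ/, /cʰ/

place of articulation  aspirated  ejective
bilabial          pʰ        pʼ      
dental            t̪ʰ       t̪ʼ     
alveolar          tʰ        —       
retroflex         ʈʰ        ʈʼ      
palatal           —         cʼ      
uvular            qʰ        qʼ      
Gaps, from front to back: alveolar lacks ejective (/tʼ/); palatal lacks aspirated (/cʰ/).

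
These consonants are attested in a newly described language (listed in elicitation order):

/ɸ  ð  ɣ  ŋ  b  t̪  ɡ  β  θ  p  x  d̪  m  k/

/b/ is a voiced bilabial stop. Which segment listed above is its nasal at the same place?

/m/

The nasal at the same place is a bilabial nasal — in this inventory, /m/.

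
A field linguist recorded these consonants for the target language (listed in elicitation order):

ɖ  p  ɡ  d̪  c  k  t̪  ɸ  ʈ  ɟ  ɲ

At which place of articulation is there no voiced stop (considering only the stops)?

Voiceless: /p/ (bilabial), /t̪/ (dental), /ʈ/ (retroflex), /c/ (palatal), /k/ (velar).
Voiced: /d̪/ (dental), /ɖ/ (retroflex), /ɟ/ (palatal), /ɡ/ (velar).
Every place of articulation has a voiced member except bilabial, where /b/ would be expected.

bilabial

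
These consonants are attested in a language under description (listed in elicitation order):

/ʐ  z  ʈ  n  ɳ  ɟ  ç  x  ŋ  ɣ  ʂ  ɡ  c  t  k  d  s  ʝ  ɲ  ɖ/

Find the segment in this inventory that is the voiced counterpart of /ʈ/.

/ʈ/ is a voiceless retroflex stop.
The voiced counterpart is a voiced retroflex stop — in this inventory, /ɖ/.

/ɖ/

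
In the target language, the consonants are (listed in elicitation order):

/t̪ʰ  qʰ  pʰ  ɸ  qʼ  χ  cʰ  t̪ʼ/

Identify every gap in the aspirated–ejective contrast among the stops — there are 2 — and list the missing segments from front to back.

/pʼ/, /cʼ/

bilabial: aspirated /pʰ/, ejective —.
dental: aspirated /t̪ʰ/, ejective /t̪ʼ/.
palatal: aspirated /cʰ/, ejective —.
uvular: aspirated /qʰ/, ejective /qʼ/.
Gaps, from front to back: bilabial lacks ejective (/pʼ/); palatal lacks ejective (/cʼ/).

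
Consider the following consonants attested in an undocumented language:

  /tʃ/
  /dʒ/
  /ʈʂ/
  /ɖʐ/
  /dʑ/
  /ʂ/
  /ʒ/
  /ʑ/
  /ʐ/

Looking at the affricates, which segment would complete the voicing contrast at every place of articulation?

Voiceless: /tʃ/ (postalveolar), /ʈʂ/ (retroflex).
Voiced: /dʒ/ (postalveolar), /ɖʐ/ (retroflex), /dʑ/ (alveolo-palatal).
The alveolo-palatal row has no voiceless member, so the gap is the voiceless alveolo-palatal affricate /tɕ/.

/tɕ/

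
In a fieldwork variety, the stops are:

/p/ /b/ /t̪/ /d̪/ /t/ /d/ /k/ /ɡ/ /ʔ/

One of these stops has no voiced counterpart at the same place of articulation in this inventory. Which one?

Bilabial: /p/ ~ /b/
Dental: /t̪/ ~ /d̪/
Alveolar: /t/ ~ /d/
Velar: /k/ ~ /ɡ/
Glottal: only /ʔ/ (voiceless); no voiced partner.
So /ʔ/ is the unpaired segment.

/ʔ/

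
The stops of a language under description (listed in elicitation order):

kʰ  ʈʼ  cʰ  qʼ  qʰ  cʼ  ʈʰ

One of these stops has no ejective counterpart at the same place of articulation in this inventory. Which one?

/kʰ/

Retroflex: /ʈʰ/ ~ /ʈʼ/
Palatal: /cʰ/ ~ /cʼ/
Uvular: /qʰ/ ~ /qʼ/
Velar: only /kʰ/ (aspirated); no ejective partner.
So /kʰ/ is the unpaired segment.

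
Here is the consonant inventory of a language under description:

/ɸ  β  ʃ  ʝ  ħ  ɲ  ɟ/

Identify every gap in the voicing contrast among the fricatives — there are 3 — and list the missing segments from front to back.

/ʒ/, /ç/, /ʕ/

Voiceless: /ɸ/ (bilabial), /ʃ/ (postalveolar), /ħ/ (pharyngeal).
Voiced: /β/ (bilabial), /ʝ/ (palatal).
Gaps, from front to back: postalveolar lacks voiced (/ʒ/); palatal lacks voiceless (/ç/); pharyngeal lacks voiced (/ʕ/).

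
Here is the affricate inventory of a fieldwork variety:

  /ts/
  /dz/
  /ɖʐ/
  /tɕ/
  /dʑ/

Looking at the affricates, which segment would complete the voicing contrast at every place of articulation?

/ʈʂ/

alveolar: voiceless /ts/, voiced /dz/.
retroflex: voiceless —, voiced /ɖʐ/.
alveolo-palatal: voiceless /tɕ/, voiced /dʑ/.
The retroflex row has no voiceless member, so the gap is the voiceless retroflex affricate /ʈʂ/.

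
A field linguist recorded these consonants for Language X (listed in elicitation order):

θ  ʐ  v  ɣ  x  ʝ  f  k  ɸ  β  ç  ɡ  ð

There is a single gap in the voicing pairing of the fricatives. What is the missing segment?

/ʂ/

place of articulation  voiceless  voiced  
bilabial          ɸ         β       
labiodental       f         v       
dental            θ         ð       
retroflex         —         ʐ       
palatal           ç         ʝ       
velar             x         ɣ       
The retroflex row has no voiceless member, so the gap is the voiceless retroflex fricative /ʂ/.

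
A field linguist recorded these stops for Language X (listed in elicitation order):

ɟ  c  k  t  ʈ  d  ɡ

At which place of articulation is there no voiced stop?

place of articulation  voiceless  voiced  
alveolar          t         d       
retroflex         ʈ         —       
palatal           c         ɟ       
velar             k         ɡ       
Every place of articulation has a voiced member except retroflex, where /ɖ/ would be expected.

retroflex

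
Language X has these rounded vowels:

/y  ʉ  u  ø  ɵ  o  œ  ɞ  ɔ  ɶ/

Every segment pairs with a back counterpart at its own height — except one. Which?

/ɶ/

High: /y/ ~ /ʉ/ ~ /u/
High-mid: /ø/ ~ /ɵ/ ~ /o/
Low-mid: /œ/ ~ /ɞ/ ~ /ɔ/
Low: only /ɶ/ (front); no back partner.
So /ɶ/ is the unpaired segment.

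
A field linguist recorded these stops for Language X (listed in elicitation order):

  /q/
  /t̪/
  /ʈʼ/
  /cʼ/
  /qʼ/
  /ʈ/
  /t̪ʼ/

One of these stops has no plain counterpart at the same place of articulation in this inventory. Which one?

Dental: /t̪/ ~ /t̪ʼ/
Retroflex: /ʈ/ ~ /ʈʼ/
Uvular: /q/ ~ /qʼ/
Palatal: only /cʼ/ (ejective); no plain partner.
So /cʼ/ is the unpaired segment.

/cʼ/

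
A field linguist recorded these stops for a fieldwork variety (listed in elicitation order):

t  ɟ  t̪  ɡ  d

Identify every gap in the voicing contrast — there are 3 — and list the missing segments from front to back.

/d̪/, /c/, /k/

Voiceless: /t̪/ (dental), /t/ (alveolar).
Voiced: /d/ (alveolar), /ɟ/ (palatal), /ɡ/ (velar).
Gaps, from front to back: dental lacks voiced (/d̪/); palatal lacks voiceless (/c/); velar lacks voiceless (/k/).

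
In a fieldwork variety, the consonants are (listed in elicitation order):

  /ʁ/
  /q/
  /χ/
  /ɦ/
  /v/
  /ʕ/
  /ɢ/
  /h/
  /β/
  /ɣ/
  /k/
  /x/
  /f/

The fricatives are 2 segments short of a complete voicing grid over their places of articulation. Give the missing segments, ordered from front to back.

bilabial: voiceless —, voiced /β/.
labiodental: voiceless /f/, voiced /v/.
velar: voiceless /x/, voiced /ɣ/.
uvular: voiceless /χ/, voiced /ʁ/.
pharyngeal: voiceless —, voiced /ʕ/.
glottal: voiceless /h/, voiced /ɦ/.
Gaps, from front to back: bilabial lacks voiceless (/ɸ/); pharyngeal lacks voiceless (/ħ/).

/ɸ/, /ħ/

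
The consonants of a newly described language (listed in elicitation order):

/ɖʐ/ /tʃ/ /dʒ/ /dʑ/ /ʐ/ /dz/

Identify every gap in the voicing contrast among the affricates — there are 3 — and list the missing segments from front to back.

/ts/, /ʈʂ/, /tɕ/

place of articulation  voiceless  voiced  
alveolar          —         dz      
postalveolar      tʃ        dʒ      
retroflex         —         ɖʐ      
alveolo-palatal   —         dʑ      
Gaps, from front to back: alveolar lacks voiceless (/ts/); retroflex lacks voiceless (/ʈʂ/); alveolo-palatal lacks voiceless (/tɕ/).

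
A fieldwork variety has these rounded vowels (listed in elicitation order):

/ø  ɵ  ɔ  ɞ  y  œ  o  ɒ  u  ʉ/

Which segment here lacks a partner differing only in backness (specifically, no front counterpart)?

High: /y/ ~ /ʉ/ ~ /u/
High-mid: /ø/ ~ /ɵ/ ~ /o/
Low-mid: /œ/ ~ /ɞ/ ~ /ɔ/
Low: only /ɒ/ (back); no front partner.
So /ɒ/ is the unpaired segment.

/ɒ/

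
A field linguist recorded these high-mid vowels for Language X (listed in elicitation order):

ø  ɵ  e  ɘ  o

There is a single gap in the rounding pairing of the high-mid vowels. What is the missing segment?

front: unrounded /e/, rounded /ø/.
central: unrounded /ɘ/, rounded /ɵ/.
back: unrounded —, rounded /o/.
The back row has no unrounded member, so the gap is the back unrounded vowel /ɤ/.

/ɤ/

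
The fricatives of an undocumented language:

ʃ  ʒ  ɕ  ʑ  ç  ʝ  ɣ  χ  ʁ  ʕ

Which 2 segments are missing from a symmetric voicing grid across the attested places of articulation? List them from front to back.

Voiceless: /ʃ/ (postalveolar), /ɕ/ (alveolo-palatal), /ç/ (palatal), /χ/ (uvular).
Voiced: /ʒ/ (postalveolar), /ʑ/ (alveolo-palatal), /ʝ/ (palatal), /ɣ/ (velar), /ʁ/ (uvular), /ʕ/ (pharyngeal).
Gaps, from front to back: velar lacks voiceless (/x/); pharyngeal lacks voiceless (/ħ/).

/x/, /ħ/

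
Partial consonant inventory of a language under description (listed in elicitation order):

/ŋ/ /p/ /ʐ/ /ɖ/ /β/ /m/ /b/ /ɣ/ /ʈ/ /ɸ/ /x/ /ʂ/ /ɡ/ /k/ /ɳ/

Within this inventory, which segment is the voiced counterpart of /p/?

/p/ is a voiceless bilabial stop.
The voiced counterpart is a voiced bilabial stop — in this inventory, /b/.

/b/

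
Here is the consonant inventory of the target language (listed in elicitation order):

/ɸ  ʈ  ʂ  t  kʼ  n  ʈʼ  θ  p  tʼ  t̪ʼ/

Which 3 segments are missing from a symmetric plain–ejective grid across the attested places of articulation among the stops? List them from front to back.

place of articulation  plain     ejective
bilabial          p         —       
dental            —         t̪ʼ     
alveolar          t         tʼ      
retroflex         ʈ         ʈʼ      
velar             —         kʼ      
Gaps, from front to back: bilabial lacks ejective (/pʼ/); dental lacks plain (/t̪/); velar lacks plain (/k/).

/pʼ/, /t̪/, /k/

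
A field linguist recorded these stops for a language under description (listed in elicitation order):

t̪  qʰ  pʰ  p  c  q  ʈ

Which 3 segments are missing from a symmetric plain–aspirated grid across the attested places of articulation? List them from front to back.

/t̪ʰ/, /ʈʰ/, /cʰ/

place of articulation  plain     aspirated
bilabial          p         pʰ      
dental            t̪        —       
retroflex         ʈ         —       
palatal           c         —       
uvular            q         qʰ      
Gaps, from front to back: dental lacks aspirated (/t̪ʰ/); retroflex lacks aspirated (/ʈʰ/); palatal lacks aspirated (/cʰ/).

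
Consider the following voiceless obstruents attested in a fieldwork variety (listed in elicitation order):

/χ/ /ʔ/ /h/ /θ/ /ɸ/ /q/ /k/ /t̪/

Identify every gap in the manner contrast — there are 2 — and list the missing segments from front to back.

Stop: /t̪/ (dental), /k/ (velar), /q/ (uvular), /ʔ/ (glottal).
Fricative: /ɸ/ (bilabial), /θ/ (dental), /χ/ (uvular), /h/ (glottal).
Gaps, from front to back: bilabial lacks stop (/p/); velar lacks fricative (/x/).

/p/, /x/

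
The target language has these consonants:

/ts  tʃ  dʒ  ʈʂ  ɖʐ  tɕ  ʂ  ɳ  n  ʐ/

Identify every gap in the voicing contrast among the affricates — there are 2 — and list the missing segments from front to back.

/dz/, /dʑ/

place of articulation  voiceless  voiced  
alveolar          ts        —       
postalveolar      tʃ        dʒ      
retroflex         ʈʂ        ɖʐ      
alveolo-palatal   tɕ        —       
Gaps, from front to back: alveolar lacks voiced (/dz/); alveolo-palatal lacks voiced (/dʑ/).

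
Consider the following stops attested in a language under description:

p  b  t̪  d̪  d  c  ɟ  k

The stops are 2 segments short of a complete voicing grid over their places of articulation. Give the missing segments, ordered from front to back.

bilabial: voiceless /p/, voiced /b/.
dental: voiceless /t̪/, voiced /d̪/.
alveolar: voiceless —, voiced /d/.
palatal: voiceless /c/, voiced /ɟ/.
velar: voiceless /k/, voiced —.
Gaps, from front to back: alveolar lacks voiceless (/t/); velar lacks voiced (/ɡ/).

/t/, /ɡ/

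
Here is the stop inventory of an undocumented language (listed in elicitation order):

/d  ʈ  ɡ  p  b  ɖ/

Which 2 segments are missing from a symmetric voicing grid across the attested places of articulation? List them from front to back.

/t/, /k/

place of articulation  voiceless  voiced  
bilabial          p         b       
alveolar          —         d       
retroflex         ʈ         ɖ       
velar             —         ɡ       
Gaps, from front to back: alveolar lacks voiceless (/t/); velar lacks voiceless (/k/).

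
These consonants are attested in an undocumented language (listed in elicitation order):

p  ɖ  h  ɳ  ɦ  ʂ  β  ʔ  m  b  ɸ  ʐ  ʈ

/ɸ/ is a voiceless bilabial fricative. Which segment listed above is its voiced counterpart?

/β/

The voiced counterpart is a voiced bilabial fricative — in this inventory, /β/.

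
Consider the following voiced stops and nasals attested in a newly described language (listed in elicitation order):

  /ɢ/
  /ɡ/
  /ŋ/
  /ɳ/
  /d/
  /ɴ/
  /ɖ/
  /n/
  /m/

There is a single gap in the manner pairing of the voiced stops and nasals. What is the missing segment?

place of articulation  oral stop  nasal   
bilabial          —         m       
alveolar          d         n       
retroflex         ɖ         ɳ       
velar             ɡ         ŋ       
uvular            ɢ         ɴ       
The bilabial row has no oral stop member, so the gap is the bilabial oral stop /b/.

/b/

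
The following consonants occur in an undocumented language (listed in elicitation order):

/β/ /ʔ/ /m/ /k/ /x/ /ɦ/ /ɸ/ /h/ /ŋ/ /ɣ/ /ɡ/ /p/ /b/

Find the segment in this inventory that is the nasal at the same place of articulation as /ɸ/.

/m/

/ɸ/ is a voiceless bilabial fricative.
The nasal at the same place is a bilabial nasal — in this inventory, /m/.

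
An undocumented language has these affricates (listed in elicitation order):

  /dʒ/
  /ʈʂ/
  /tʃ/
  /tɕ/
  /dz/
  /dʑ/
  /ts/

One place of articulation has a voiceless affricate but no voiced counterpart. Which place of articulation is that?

place of articulation  voiceless  voiced  
alveolar          ts        dz      
postalveolar      tʃ        dʒ      
retroflex         ʈʂ        —       
alveolo-palatal   tɕ        dʑ      
Every place of articulation has a voiced member except retroflex, where /ɖʐ/ would be expected.

retroflex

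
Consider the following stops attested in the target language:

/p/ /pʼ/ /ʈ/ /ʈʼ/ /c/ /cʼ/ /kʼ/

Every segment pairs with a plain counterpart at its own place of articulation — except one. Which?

Bilabial: /p/ ~ /pʼ/
Retroflex: /ʈ/ ~ /ʈʼ/
Palatal: /c/ ~ /cʼ/
Velar: only /kʼ/ (ejective); no plain partner.
So /kʼ/ is the unpaired segment.

/kʼ/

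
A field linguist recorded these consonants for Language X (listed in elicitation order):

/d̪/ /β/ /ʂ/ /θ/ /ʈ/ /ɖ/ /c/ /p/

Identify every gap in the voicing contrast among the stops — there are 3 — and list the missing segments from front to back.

/b/, /t̪/, /ɟ/

Voiceless: /p/ (bilabial), /ʈ/ (retroflex), /c/ (palatal).
Voiced: /d̪/ (dental), /ɖ/ (retroflex).
Gaps, from front to back: bilabial lacks voiced (/b/); dental lacks voiceless (/t̪/); palatal lacks voiced (/ɟ/).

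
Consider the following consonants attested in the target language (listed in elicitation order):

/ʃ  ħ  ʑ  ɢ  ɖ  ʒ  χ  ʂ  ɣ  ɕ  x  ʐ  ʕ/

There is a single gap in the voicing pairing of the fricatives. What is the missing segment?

place of articulation  voiceless  voiced  
postalveolar      ʃ         ʒ       
retroflex         ʂ         ʐ       
alveolo-palatal   ɕ         ʑ       
velar             x         ɣ       
uvular            χ         —       
pharyngeal        ħ         ʕ       
The uvular row has no voiced member, so the gap is the voiced uvular fricative /ʁ/.

/ʁ/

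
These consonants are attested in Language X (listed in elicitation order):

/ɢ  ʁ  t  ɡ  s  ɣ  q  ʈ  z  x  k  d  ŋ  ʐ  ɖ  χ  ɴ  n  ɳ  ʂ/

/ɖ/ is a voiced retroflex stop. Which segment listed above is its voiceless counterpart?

The voiceless counterpart is a voiceless retroflex stop — in this inventory, /ʈ/.

/ʈ/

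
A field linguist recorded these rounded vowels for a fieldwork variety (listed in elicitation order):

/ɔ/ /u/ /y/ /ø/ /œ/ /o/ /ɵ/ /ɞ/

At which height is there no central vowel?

high

height            front     central   back    
high              y         —         u       
high-mid          ø         ɵ         o       
low-mid           œ         ɞ         ɔ       
Every height has a central member except high, where /ʉ/ would be expected.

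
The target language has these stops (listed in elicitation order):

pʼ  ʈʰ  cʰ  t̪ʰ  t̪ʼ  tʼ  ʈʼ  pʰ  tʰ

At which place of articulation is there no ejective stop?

palatal

place of articulation  aspirated  ejective
bilabial          pʰ        pʼ      
dental            t̪ʰ       t̪ʼ     
alveolar          tʰ        tʼ      
retroflex         ʈʰ        ʈʼ      
palatal           cʰ        —       
Every place of articulation has an ejective member except palatal, where /cʼ/ would be expected.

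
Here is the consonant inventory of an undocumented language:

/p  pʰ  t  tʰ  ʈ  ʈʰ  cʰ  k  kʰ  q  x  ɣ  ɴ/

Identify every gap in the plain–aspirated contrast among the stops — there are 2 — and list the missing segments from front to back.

/c/, /qʰ/

place of articulation  plain     aspirated
bilabial          p         pʰ      
alveolar          t         tʰ      
retroflex         ʈ         ʈʰ      
palatal           —         cʰ      
velar             k         kʰ      
uvular            q         —       
Gaps, from front to back: palatal lacks plain (/c/); uvular lacks aspirated (/qʰ/).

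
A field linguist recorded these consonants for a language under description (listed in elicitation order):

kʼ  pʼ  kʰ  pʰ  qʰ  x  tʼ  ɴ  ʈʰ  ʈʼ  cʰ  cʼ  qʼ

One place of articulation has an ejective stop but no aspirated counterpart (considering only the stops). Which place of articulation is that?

alveolar

bilabial: aspirated /pʰ/, ejective /pʼ/.
alveolar: aspirated —, ejective /tʼ/.
retroflex: aspirated /ʈʰ/, ejective /ʈʼ/.
palatal: aspirated /cʰ/, ejective /cʼ/.
velar: aspirated /kʰ/, ejective /kʼ/.
uvular: aspirated /qʰ/, ejective /qʼ/.
Every place of articulation has an aspirated member except alveolar, where /tʰ/ would be expected.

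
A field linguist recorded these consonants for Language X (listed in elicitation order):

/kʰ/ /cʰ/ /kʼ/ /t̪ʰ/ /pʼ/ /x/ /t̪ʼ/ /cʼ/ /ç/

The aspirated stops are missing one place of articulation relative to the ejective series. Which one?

bilabial

Aspirated: /t̪ʰ/ (dental), /cʰ/ (palatal), /kʰ/ (velar).
Ejective: /pʼ/ (bilabial), /t̪ʼ/ (dental), /cʼ/ (palatal), /kʼ/ (velar).
Every place of articulation has an aspirated member except bilabial, where /pʰ/ would be expected.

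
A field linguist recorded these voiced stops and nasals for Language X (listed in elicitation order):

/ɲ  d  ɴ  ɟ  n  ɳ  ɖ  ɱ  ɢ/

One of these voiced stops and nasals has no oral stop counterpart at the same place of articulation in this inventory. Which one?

Alveolar: /d/ ~ /n/
Retroflex: /ɖ/ ~ /ɳ/
Palatal: /ɟ/ ~ /ɲ/
Uvular: /ɢ/ ~ /ɴ/
Labiodental: only /ɱ/ (nasal); no oral stop partner.
So /ɱ/ is the unpaired segment.

/ɱ/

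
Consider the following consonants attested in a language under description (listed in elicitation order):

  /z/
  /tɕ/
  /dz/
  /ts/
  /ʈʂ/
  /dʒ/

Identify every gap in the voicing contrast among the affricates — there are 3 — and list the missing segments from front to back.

alveolar: voiceless /ts/, voiced /dz/.
postalveolar: voiceless —, voiced /dʒ/.
retroflex: voiceless /ʈʂ/, voiced —.
alveolo-palatal: voiceless /tɕ/, voiced —.
Gaps, from front to back: postalveolar lacks voiceless (/tʃ/); retroflex lacks voiced (/ɖʐ/); alveolo-palatal lacks voiced (/dʑ/).

/tʃ/, /ɖʐ/, /dʑ/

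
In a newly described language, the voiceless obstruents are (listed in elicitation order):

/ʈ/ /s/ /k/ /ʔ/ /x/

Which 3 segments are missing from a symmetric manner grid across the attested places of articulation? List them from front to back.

place of articulation  stop      fricative
alveolar          —         s       
retroflex         ʈ         —       
velar             k         x       
glottal           ʔ         —       
Gaps, from front to back: alveolar lacks stop (/t/); retroflex lacks fricative (/ʂ/); glottal lacks fricative (/h/).

/t/, /ʂ/, /h/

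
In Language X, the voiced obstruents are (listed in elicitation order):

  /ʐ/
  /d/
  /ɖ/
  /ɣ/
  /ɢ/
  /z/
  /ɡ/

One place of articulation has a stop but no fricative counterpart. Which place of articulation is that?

uvular

alveolar: stop /d/, fricative /z/.
retroflex: stop /ɖ/, fricative /ʐ/.
velar: stop /ɡ/, fricative /ɣ/.
uvular: stop /ɢ/, fricative —.
Every place of articulation has a fricative member except uvular, where /ʁ/ would be expected.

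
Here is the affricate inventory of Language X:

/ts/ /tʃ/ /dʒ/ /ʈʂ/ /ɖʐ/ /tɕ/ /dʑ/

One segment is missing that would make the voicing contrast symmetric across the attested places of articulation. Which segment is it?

Voiceless: /ts/ (alveolar), /tʃ/ (postalveolar), /ʈʂ/ (retroflex), /tɕ/ (alveolo-palatal).
Voiced: /dʒ/ (postalveolar), /ɖʐ/ (retroflex), /dʑ/ (alveolo-palatal).
The alveolar row has no voiced member, so the gap is the voiced alveolar affricate /dz/.

/dz/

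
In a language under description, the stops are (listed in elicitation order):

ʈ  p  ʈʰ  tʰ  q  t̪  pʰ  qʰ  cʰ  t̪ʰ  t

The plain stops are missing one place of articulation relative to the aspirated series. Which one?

Plain: /p/ (bilabial), /t̪/ (dental), /t/ (alveolar), /ʈ/ (retroflex), /q/ (uvular).
Aspirated: /pʰ/ (bilabial), /t̪ʰ/ (dental), /tʰ/ (alveolar), /ʈʰ/ (retroflex), /cʰ/ (palatal), /qʰ/ (uvular).
Every place of articulation has a plain member except palatal, where /c/ would be expected.

palatal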